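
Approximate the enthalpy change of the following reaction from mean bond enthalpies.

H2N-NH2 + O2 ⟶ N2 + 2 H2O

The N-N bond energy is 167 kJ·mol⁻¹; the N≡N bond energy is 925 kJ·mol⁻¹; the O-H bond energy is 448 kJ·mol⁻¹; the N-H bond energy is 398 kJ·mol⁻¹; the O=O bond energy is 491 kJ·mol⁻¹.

Bonds broken (reactants):
  N-H: 4 × 398 = 1592
  N-N: 1 × 167 = 167
  O=O: 1 × 491 = 491
  Σ(broken) = 2250 kJ
Bonds formed (products):
  N≡N: 1 × 925 = 925
  O-H: 4 × 448 = 1792
  Σ(formed) = 2717 kJ
ΔH = Σ(broken) − Σ(formed) = 2250 − 2717 = −467 kJ

ΔH ≈ −467 kJ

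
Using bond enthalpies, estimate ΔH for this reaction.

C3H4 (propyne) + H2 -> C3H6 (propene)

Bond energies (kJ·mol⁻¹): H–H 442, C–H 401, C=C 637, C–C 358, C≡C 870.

Bonds broken (reactants):
  C≡C: 1 × 870 = 870
  C–C: 1 × 358 = 358
  C–H: 4 × 401 = 1604
  H–H: 1 × 442 = 442
  Σ(broken) = 3274 kJ
Bonds formed (products):
  C–C: 1 × 358 = 358
  C–H: 6 × 401 = 2406
  C=C: 1 × 637 = 637
  Σ(formed) = 3401 kJ
ΔH = Σ(broken) − Σ(formed) = 3274 − 3401 = −127 kJ

ΔH ≈ −127 kJ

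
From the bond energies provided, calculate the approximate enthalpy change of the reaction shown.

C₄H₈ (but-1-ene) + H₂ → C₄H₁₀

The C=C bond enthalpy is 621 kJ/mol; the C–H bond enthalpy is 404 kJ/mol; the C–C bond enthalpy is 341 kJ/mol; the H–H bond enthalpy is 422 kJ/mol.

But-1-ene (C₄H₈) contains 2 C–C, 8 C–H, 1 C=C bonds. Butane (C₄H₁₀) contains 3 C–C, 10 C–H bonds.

ΔH ≈ −106 kJ

Bonds broken (reactants):
  C–C: 2 × 341 = 682
  C–H: 8 × 404 = 3232
  C=C: 1 × 621 = 621
  H–H: 1 × 422 = 422
  Σ(broken) = 4957 kJ
Bonds formed (products):
  C–C: 3 × 341 = 1023
  C–H: 10 × 404 = 4040
  Σ(formed) = 5063 kJ
ΔH = Σ(broken) − Σ(formed) = 4957 − 5063 = −106 kJ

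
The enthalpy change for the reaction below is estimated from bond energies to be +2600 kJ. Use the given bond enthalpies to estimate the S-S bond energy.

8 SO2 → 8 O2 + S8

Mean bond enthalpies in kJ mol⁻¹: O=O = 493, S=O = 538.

Let D be the S-S bond energy.
Σ(broken) = 16×538 = 8608
Σ(formed) = 8×493 + 8×D = 3944 + 8D
ΔH = Σ(broken) − Σ(formed) = (8608) − (3944 + 8D) = +4664 − 8D
Setting this equal to +2600 kJ gives 8D = 2064, so D = 258 kJ/mol.

D(S-S) ≈ 258 kJ/mol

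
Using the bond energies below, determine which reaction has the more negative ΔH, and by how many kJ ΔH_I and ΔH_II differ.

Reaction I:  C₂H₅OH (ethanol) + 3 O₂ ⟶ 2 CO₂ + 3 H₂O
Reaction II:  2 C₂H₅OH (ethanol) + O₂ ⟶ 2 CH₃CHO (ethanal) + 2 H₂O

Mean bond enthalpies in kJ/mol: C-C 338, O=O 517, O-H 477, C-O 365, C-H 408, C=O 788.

Reaction I:
  Bonds broken (reactants):
    C-C: 1 × 338 = 338
    C-H: 5 × 408 = 2040
    C-O: 1 × 365 = 365
    O-H: 1 × 477 = 477
    O=O: 3 × 517 = 1551
    Σ(broken) = 4771 kJ
  Bonds formed (products):
    C=O: 4 × 788 = 3152
    O-H: 6 × 477 = 2862
    Σ(formed) = 6014 kJ
  ΔH_I = 4771 − 6014 = −1243 kJ
Reaction II:
  Bonds broken (reactants):
    C-C: 2 × 338 = 676
    C-H: 10 × 408 = 4080
    C-O: 2 × 365 = 730
    O-H: 2 × 477 = 954
    O=O: 1 × 517 = 517
    Σ(broken) = 6957 kJ
  Bonds formed (products):
    C-C: 2 × 338 = 676
    C-H: 8 × 408 = 3264
    C=O: 2 × 788 = 1576
    O-H: 4 × 477 = 1908
    Σ(formed) = 7424 kJ
  ΔH_II = 6957 − 7424 = −467 kJ
ΔH_I − ΔH_II = −776 kJ, so reaction I has the more negative ΔH; |ΔH_I − ΔH_II| = 776 kJ.

Reaction I, by 776 kJ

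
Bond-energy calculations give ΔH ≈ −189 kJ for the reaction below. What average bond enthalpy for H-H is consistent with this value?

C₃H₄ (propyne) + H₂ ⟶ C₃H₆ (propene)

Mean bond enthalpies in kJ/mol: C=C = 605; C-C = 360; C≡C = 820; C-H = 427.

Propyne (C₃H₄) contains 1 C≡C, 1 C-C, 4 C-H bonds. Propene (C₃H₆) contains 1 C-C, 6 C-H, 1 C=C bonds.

D(H-H) ≈ 450 kJ/mol

Let D be the H-H bond energy.
Σ(broken) = 1×820 + 1×360 + 4×427 + 1×D = 2888 + D
Σ(formed) = 1×360 + 6×427 + 1×605 = 3527
ΔH = Σ(broken) − Σ(formed) = (2888 + D) − (3527) = −639 + D
Setting this equal to −189 kJ gives D = 450 kJ/mol.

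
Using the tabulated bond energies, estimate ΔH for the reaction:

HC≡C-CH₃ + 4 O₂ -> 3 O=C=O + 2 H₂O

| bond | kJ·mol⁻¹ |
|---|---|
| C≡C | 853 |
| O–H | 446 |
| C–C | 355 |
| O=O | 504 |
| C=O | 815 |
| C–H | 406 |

Bonds broken (reactants):
  C≡C: 1 × 853 = 853
  C–C: 1 × 355 = 355
  C–H: 4 × 406 = 1624
  O=O: 4 × 504 = 2016
  Σ(broken) = 4848 kJ
Bonds formed (products):
  C=O: 6 × 815 = 4890
  O–H: 4 × 446 = 1784
  Σ(formed) = 6674 kJ
ΔH = Σ(broken) − Σ(formed) = 4848 − 6674 = −1826 kJ

ΔH ≈ −1826 kJ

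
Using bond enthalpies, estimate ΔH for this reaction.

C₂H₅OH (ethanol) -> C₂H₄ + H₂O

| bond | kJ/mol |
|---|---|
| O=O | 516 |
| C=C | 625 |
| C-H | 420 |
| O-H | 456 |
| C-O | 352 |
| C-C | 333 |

Bonds broken (reactants):
  C-C: 1 × 333 = 333
  C-H: 5 × 420 = 2100
  C-O: 1 × 352 = 352
  O-H: 1 × 456 = 456
  Σ(broken) = 3241 kJ
Bonds formed (products):
  C-H: 4 × 420 = 1680
  C=C: 1 × 625 = 625
  O-H: 2 × 456 = 912
  Σ(formed) = 3217 kJ
ΔH = Σ(broken) − Σ(formed) = 3241 − 3217 = +24 kJ

ΔH ≈ +24 kJ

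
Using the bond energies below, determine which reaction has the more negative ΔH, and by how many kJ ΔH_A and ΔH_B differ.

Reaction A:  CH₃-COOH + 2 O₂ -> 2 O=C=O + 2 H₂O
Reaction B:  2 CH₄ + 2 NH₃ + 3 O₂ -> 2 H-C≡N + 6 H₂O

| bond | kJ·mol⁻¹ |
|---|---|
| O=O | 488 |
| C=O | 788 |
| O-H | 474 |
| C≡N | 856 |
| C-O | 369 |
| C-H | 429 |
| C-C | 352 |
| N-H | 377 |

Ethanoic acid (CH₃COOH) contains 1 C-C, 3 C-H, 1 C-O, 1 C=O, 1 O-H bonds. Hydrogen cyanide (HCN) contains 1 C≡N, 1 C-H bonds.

Reaction A:
  Bonds broken (reactants):
    C-C: 1 × 352 = 352
    C-H: 3 × 429 = 1287
    C-O: 1 × 369 = 369
    C=O: 1 × 788 = 788
    O-H: 1 × 474 = 474
    O=O: 2 × 488 = 976
    Σ(broken) = 4246 kJ
  Bonds formed (products):
    C=O: 4 × 788 = 3152
    O-H: 4 × 474 = 1896
    Σ(formed) = 5048 kJ
  ΔH_A = 4246 − 5048 = −802 kJ
Reaction B:
  Bonds broken (reactants):
    C-H: 8 × 429 = 3432
    N-H: 6 × 377 = 2262
    O=O: 3 × 488 = 1464
    Σ(broken) = 7158 kJ
  Bonds formed (products):
    C≡N: 2 × 856 = 1712
    C-H: 2 × 429 = 858
    O-H: 12 × 474 = 5688
    Σ(formed) = 8258 kJ
  ΔH_B = 7158 − 8258 = −1100 kJ
ΔH_A − ΔH_B = +298 kJ, so reaction B has the more negative ΔH; |ΔH_A − ΔH_B| = 298 kJ.

Reaction B, by 298 kJ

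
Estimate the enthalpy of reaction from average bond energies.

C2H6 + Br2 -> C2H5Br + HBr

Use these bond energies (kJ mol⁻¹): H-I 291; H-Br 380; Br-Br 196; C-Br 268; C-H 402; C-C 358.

Bonds broken (reactants):
  Br-Br: 1 × 196 = 196
  C-C: 1 × 358 = 358
  C-H: 6 × 402 = 2412
  Σ(broken) = 2966 kJ
Bonds formed (products):
  C-Br: 1 × 268 = 268
  C-C: 1 × 358 = 358
  C-H: 5 × 402 = 2010
  H-Br: 1 × 380 = 380
  Σ(formed) = 3016 kJ
ΔH = Σ(broken) − Σ(formed) = 2966 − 3016 = −50 kJ

ΔH ≈ −50 kJ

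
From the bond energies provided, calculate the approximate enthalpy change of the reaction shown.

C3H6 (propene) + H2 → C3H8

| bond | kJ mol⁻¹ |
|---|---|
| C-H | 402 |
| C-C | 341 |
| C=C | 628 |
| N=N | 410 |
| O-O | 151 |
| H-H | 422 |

ΔH ≈ −95 kJ

Bonds broken (reactants):
  C-C: 1 × 341 = 341
  C-H: 6 × 402 = 2412
  C=C: 1 × 628 = 628
  H-H: 1 × 422 = 422
  Σ(broken) = 3803 kJ
Bonds formed (products):
  C-C: 2 × 341 = 682
  C-H: 8 × 402 = 3216
  Σ(formed) = 3898 kJ
ΔH = Σ(broken) − Σ(formed) = 3803 − 3898 = −95 kJ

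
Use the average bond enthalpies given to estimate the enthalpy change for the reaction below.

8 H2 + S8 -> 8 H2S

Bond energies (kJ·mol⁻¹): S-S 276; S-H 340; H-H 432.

Bonds broken (reactants):
  H-H: 8 × 432 = 3456
  S-S: 8 × 276 = 2208
  Σ(broken) = 5664 kJ
Bonds formed (products):
  S-H: 16 × 340 = 5440
  Σ(formed) = 5440 kJ
ΔH = Σ(broken) − Σ(formed) = 5664 − 5440 = +224 kJ

ΔH ≈ +224 kJ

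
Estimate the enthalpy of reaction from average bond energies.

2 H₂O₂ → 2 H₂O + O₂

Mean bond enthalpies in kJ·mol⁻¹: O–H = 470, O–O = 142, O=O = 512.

ΔH ≈ −228 kJ

Bonds broken (reactants):
  O–H: 4 × 470 = 1880
  O–O: 2 × 142 = 284
  Σ(broken) = 2164 kJ
Bonds formed (products):
  O–H: 4 × 470 = 1880
  O=O: 1 × 512 = 512
  Σ(formed) = 2392 kJ
ΔH = Σ(broken) − Σ(formed) = 2164 − 2392 = −228 kJ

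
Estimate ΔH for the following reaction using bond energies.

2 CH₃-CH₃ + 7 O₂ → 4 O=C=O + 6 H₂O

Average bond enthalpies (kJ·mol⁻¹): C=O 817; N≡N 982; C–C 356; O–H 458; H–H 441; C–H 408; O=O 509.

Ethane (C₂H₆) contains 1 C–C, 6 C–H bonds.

ΔH ≈ −2861 kJ

Bonds broken (reactants):
  C–C: 2 × 356 = 712
  C–H: 12 × 408 = 4896
  O=O: 7 × 509 = 3563
  Σ(broken) = 9171 kJ
Bonds formed (products):
  C=O: 8 × 817 = 6536
  O–H: 12 × 458 = 5496
  Σ(formed) = 12032 kJ
ΔH = Σ(broken) − Σ(formed) = 9171 − 12032 = −2861 kJ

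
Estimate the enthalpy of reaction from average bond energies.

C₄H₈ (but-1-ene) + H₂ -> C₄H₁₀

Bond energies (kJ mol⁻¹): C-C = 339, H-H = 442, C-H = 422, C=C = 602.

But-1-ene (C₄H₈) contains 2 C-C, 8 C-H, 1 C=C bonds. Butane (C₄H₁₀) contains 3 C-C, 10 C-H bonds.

ΔH ≈ −139 kJ

Bonds broken (reactants):
  C-C: 2 × 339 = 678
  C-H: 8 × 422 = 3376
  C=C: 1 × 602 = 602
  H-H: 1 × 442 = 442
  Σ(broken) = 5098 kJ
Bonds formed (products):
  C-C: 3 × 339 = 1017
  C-H: 10 × 422 = 4220
  Σ(formed) = 5237 kJ
ΔH = Σ(broken) − Σ(formed) = 5098 − 5237 = −139 kJ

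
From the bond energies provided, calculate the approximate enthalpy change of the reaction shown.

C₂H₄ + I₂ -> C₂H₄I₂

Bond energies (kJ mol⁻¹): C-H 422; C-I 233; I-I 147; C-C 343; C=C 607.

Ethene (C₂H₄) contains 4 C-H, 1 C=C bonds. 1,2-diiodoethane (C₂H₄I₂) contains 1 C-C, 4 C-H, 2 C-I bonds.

Bonds broken (reactants):
  C-H: 4 × 422 = 1688
  C=C: 1 × 607 = 607
  I-I: 1 × 147 = 147
  Σ(broken) = 2442 kJ
Bonds formed (products):
  C-C: 1 × 343 = 343
  C-H: 4 × 422 = 1688
  C-I: 2 × 233 = 466
  Σ(formed) = 2497 kJ
ΔH = Σ(broken) − Σ(formed) = 2442 − 2497 = −55 kJ

ΔH ≈ −55 kJ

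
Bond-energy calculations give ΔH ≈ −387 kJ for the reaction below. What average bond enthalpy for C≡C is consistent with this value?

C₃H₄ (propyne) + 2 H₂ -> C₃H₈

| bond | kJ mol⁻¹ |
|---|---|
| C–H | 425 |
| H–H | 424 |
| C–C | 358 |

D(C≡C) ≈ 823 kJ/mol

Let D be the C≡C bond energy.
Σ(broken) = 1×D + 1×358 + 4×425 + 2×424 = 2906 + D
Σ(formed) = 2×358 + 8×425 = 4116
ΔH = Σ(broken) − Σ(formed) = (2906 + D) − (4116) = −1210 + D
Setting this equal to −387 kJ gives D = 823 kJ/mol.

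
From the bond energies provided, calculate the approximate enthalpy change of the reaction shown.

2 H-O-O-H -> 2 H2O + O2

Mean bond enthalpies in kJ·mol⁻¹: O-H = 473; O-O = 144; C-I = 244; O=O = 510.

ΔH ≈ −222 kJ

Bonds broken (reactants):
  O-H: 4 × 473 = 1892
  O-O: 2 × 144 = 288
  Σ(broken) = 2180 kJ
Bonds formed (products):
  O-H: 4 × 473 = 1892
  O=O: 1 × 510 = 510
  Σ(formed) = 2402 kJ
ΔH = Σ(broken) − Σ(formed) = 2180 − 2402 = −222 kJ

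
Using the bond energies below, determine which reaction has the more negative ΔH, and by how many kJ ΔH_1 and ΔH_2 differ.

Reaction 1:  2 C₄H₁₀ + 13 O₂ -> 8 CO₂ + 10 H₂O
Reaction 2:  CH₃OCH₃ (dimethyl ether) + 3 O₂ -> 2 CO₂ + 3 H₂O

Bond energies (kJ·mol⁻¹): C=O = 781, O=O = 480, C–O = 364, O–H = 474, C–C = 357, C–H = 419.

Reaction 1:
  Bonds broken (reactants):
    C–C: 6 × 357 = 2142
    C–H: 20 × 419 = 8380
    O=O: 13 × 480 = 6240
    Σ(broken) = 16762 kJ
  Bonds formed (products):
    C=O: 16 × 781 = 12496
    O–H: 20 × 474 = 9480
    Σ(formed) = 21976 kJ
  ΔH_1 = 16762 − 21976 = −5214 kJ
Reaction 2:
  Bonds broken (reactants):
    C–H: 6 × 419 = 2514
    C–O: 2 × 364 = 728
    O=O: 3 × 480 = 1440
    Σ(broken) = 4682 kJ
  Bonds formed (products):
    C=O: 4 × 781 = 3124
    O–H: 6 × 474 = 2844
    Σ(formed) = 5968 kJ
  ΔH_2 = 4682 − 5968 = −1286 kJ
ΔH_1 − ΔH_2 = −3928 kJ, so reaction 1 has the more negative ΔH; |ΔH_1 − ΔH_2| = 3928 kJ.

Reaction 1, by 3928 kJ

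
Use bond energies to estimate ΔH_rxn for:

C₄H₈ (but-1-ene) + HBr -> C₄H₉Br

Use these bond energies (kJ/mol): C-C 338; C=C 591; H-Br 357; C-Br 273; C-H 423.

ΔH ≈ −86 kJ

Bonds broken (reactants):
  C-C: 2 × 338 = 676
  C-H: 8 × 423 = 3384
  C=C: 1 × 591 = 591
  H-Br: 1 × 357 = 357
  Σ(broken) = 5008 kJ
Bonds formed (products):
  C-Br: 1 × 273 = 273
  C-C: 3 × 338 = 1014
  C-H: 9 × 423 = 3807
  Σ(formed) = 5094 kJ
ΔH = Σ(broken) − Σ(formed) = 5008 − 5094 = −86 kJ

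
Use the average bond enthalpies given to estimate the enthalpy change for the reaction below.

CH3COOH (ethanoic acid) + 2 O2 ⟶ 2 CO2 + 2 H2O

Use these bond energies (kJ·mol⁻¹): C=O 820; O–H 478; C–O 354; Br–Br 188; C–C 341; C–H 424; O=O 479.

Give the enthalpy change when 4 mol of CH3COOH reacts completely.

Bonds broken (reactants):
  C–C: 1 × 341 = 341
  C–H: 3 × 424 = 1272
  C–O: 1 × 354 = 354
  C=O: 1 × 820 = 820
  O–H: 1 × 478 = 478
  O=O: 2 × 479 = 958
  Σ(broken) = 4223 kJ
Bonds formed (products):
  C=O: 4 × 820 = 3280
  O–H: 4 × 478 = 1912
  Σ(formed) = 5192 kJ
ΔH = Σ(broken) − Σ(formed) = 4223 − 5192 = −969 kJ
For 4× the reaction as written: 4 × (−969) = −3876 kJ

ΔH = −3876 kJ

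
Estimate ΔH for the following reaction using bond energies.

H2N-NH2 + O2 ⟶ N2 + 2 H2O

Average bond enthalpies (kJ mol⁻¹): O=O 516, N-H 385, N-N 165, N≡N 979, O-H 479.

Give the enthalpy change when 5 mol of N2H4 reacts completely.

Bonds broken (reactants):
  N-H: 4 × 385 = 1540
  N-N: 1 × 165 = 165
  O=O: 1 × 516 = 516
  Σ(broken) = 2221 kJ
Bonds formed (products):
  N≡N: 1 × 979 = 979
  O-H: 4 × 479 = 1916
  Σ(formed) = 2895 kJ
ΔH = Σ(broken) − Σ(formed) = 2221 − 2895 = −674 kJ
For 5× the reaction as written: 5 × (−674) = −3370 kJ

ΔH = −3370 kJ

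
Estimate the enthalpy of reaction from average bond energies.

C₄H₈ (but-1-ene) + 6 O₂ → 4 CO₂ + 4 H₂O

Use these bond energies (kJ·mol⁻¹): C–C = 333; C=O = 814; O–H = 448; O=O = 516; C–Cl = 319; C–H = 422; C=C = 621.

ΔH ≈ −2337 kJ

Bonds broken (reactants):
  C–C: 2 × 333 = 666
  C–H: 8 × 422 = 3376
  C=C: 1 × 621 = 621
  O=O: 6 × 516 = 3096
  Σ(broken) = 7759 kJ
Bonds formed (products):
  C=O: 8 × 814 = 6512
  O–H: 8 × 448 = 3584
  Σ(formed) = 10096 kJ
ΔH = Σ(broken) − Σ(formed) = 7759 − 10096 = −2337 kJ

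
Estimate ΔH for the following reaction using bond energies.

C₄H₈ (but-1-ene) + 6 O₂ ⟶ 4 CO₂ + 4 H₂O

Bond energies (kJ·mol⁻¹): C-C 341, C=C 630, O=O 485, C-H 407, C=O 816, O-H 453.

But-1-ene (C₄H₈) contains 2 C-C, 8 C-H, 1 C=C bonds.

ΔH ≈ −2674 kJ

Bonds broken (reactants):
  C-C: 2 × 341 = 682
  C-H: 8 × 407 = 3256
  C=C: 1 × 630 = 630
  O=O: 6 × 485 = 2910
  Σ(broken) = 7478 kJ
Bonds formed (products):
  C=O: 8 × 816 = 6528
  O-H: 8 × 453 = 3624
  Σ(formed) = 10152 kJ
ΔH = Σ(broken) − Σ(formed) = 7478 − 10152 = −2674 kJ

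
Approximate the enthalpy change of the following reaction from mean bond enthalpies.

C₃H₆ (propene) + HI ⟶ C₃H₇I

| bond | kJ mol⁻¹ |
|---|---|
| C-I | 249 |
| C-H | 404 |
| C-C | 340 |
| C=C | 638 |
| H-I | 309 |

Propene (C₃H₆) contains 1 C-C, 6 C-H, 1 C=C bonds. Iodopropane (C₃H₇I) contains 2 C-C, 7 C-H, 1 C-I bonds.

Bonds broken (reactants):
  C-C: 1 × 340 = 340
  C-H: 6 × 404 = 2424
  C=C: 1 × 638 = 638
  H-I: 1 × 309 = 309
  Σ(broken) = 3711 kJ
Bonds formed (products):
  C-C: 2 × 340 = 680
  C-H: 7 × 404 = 2828
  C-I: 1 × 249 = 249
  Σ(formed) = 3757 kJ
ΔH = Σ(broken) − Σ(formed) = 3711 − 3757 = −46 kJ

ΔH ≈ −46 kJ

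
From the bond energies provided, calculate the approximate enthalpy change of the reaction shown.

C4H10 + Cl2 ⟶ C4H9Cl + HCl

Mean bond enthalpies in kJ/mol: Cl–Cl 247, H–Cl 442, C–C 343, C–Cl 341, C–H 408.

Bonds broken (reactants):
  C–C: 3 × 343 = 1029
  C–H: 10 × 408 = 4080
  Cl–Cl: 1 × 247 = 247
  Σ(broken) = 5356 kJ
Bonds formed (products):
  C–C: 3 × 343 = 1029
  C–Cl: 1 × 341 = 341
  C–H: 9 × 408 = 3672
  H–Cl: 1 × 442 = 442
  Σ(formed) = 5484 kJ
ΔH = Σ(broken) − Σ(formed) = 5356 − 5484 = −128 kJ

ΔH ≈ −128 kJ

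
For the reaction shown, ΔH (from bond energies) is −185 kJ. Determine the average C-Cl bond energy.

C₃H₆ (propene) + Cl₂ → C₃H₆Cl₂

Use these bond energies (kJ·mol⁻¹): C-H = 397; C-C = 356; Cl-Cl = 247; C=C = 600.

Let D be the C-Cl bond energy.
Σ(broken) = 1×356 + 6×397 + 1×600 + 1×247 = 3585
Σ(formed) = 2×356 + 2×D + 6×397 = 3094 + 2D
ΔH = Σ(broken) − Σ(formed) = (3585) − (3094 + 2D) = +491 − 2D
Setting this equal to −185 kJ gives 2D = 676, so D = 338 kJ/mol.

D(C-Cl) ≈ 338 kJ/mol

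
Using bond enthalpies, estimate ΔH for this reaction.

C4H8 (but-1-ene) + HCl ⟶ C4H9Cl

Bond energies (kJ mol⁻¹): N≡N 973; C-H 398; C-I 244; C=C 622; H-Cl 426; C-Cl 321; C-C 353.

Bonds broken (reactants):
  C-C: 2 × 353 = 706
  C-H: 8 × 398 = 3184
  C=C: 1 × 622 = 622
  H-Cl: 1 × 426 = 426
  Σ(broken) = 4938 kJ
Bonds formed (products):
  C-C: 3 × 353 = 1059
  C-Cl: 1 × 321 = 321
  C-H: 9 × 398 = 3582
  Σ(formed) = 4962 kJ
ΔH = Σ(broken) − Σ(formed) = 4938 − 4962 = −24 kJ

ΔH ≈ −24 kJ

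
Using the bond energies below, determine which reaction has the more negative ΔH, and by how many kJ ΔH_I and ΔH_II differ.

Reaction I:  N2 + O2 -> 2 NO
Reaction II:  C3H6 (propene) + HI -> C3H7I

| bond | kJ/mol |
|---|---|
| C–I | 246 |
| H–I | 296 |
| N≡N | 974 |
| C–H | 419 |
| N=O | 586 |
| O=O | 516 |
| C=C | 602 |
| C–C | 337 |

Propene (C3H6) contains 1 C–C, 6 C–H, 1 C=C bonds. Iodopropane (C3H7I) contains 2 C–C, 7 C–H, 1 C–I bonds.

Reaction I:
  Bonds broken (reactants):
    N≡N: 1 × 974 = 974
    O=O: 1 × 516 = 516
    Σ(broken) = 1490 kJ
  Bonds formed (products):
    N=O: 2 × 586 = 1172
    Σ(formed) = 1172 kJ
  ΔH_I = 1490 − 1172 = +318 kJ
Reaction II:
  Bonds broken (reactants):
    C–C: 1 × 337 = 337
    C–H: 6 × 419 = 2514
    C=C: 1 × 602 = 602
    H–I: 1 × 296 = 296
    Σ(broken) = 3749 kJ
  Bonds formed (products):
    C–C: 2 × 337 = 674
    C–H: 7 × 419 = 2933
    C–I: 1 × 246 = 246
    Σ(formed) = 3853 kJ
  ΔH_II = 3749 − 3853 = −104 kJ
ΔH_I − ΔH_II = +422 kJ, so reaction II has the more negative ΔH; |ΔH_I − ΔH_II| = 422 kJ.

Reaction II, by 422 kJ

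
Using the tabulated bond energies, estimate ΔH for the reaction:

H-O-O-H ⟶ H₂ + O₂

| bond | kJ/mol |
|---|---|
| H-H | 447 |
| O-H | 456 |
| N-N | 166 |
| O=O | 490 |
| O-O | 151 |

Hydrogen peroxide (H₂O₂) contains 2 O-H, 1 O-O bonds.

ΔH ≈ +126 kJ

Bonds broken (reactants):
  O-H: 2 × 456 = 912
  O-O: 1 × 151 = 151
  Σ(broken) = 1063 kJ
Bonds formed (products):
  H-H: 1 × 447 = 447
  O=O: 1 × 490 = 490
  Σ(formed) = 937 kJ
ΔH = Σ(broken) − Σ(formed) = 1063 − 937 = +126 kJ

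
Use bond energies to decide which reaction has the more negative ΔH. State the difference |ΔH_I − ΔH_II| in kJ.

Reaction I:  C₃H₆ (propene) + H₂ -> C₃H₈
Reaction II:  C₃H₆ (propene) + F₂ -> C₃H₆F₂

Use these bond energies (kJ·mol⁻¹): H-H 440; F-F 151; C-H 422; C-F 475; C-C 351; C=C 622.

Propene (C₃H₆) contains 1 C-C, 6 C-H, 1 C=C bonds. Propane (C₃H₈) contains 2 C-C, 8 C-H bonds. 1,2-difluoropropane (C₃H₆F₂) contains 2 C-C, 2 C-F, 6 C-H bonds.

Reaction II, by 395 kJ

Reaction I:
  Bonds broken (reactants):
    C-C: 1 × 351 = 351
    C-H: 6 × 422 = 2532
    C=C: 1 × 622 = 622
    H-H: 1 × 440 = 440
    Σ(broken) = 3945 kJ
  Bonds formed (products):
    C-C: 2 × 351 = 702
    C-H: 8 × 422 = 3376
    Σ(formed) = 4078 kJ
  ΔH_I = 3945 − 4078 = −133 kJ
Reaction II:
  Bonds broken (reactants):
    C-C: 1 × 351 = 351
    C-H: 6 × 422 = 2532
    C=C: 1 × 622 = 622
    F-F: 1 × 151 = 151
    Σ(broken) = 3656 kJ
  Bonds formed (products):
    C-C: 2 × 351 = 702
    C-F: 2 × 475 = 950
    C-H: 6 × 422 = 2532
    Σ(formed) = 4184 kJ
  ΔH_II = 3656 − 4184 = −528 kJ
ΔH_I − ΔH_II = +395 kJ, so reaction II has the more negative ΔH; |ΔH_I − ΔH_II| = 395 kJ.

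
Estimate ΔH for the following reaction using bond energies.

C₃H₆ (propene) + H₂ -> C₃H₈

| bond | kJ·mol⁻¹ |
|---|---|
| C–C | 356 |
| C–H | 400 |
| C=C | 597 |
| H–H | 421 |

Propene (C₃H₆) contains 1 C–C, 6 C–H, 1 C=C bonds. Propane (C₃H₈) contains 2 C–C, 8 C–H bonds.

ΔH ≈ −138 kJ

Bonds broken (reactants):
  C–C: 1 × 356 = 356
  C–H: 6 × 400 = 2400
  C=C: 1 × 597 = 597
  H–H: 1 × 421 = 421
  Σ(broken) = 3774 kJ
Bonds formed (products):
  C–C: 2 × 356 = 712
  C–H: 8 × 400 = 3200
  Σ(formed) = 3912 kJ
ΔH = Σ(broken) − Σ(formed) = 3774 − 3912 = −138 kJ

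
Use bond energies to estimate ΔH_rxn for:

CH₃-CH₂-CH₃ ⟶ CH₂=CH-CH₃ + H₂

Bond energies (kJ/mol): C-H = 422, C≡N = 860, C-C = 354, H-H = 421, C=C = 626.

Bonds broken (reactants):
  C-C: 2 × 354 = 708
  C-H: 8 × 422 = 3376
  Σ(broken) = 4084 kJ
Bonds formed (products):
  C-C: 1 × 354 = 354
  C-H: 6 × 422 = 2532
  C=C: 1 × 626 = 626
  H-H: 1 × 421 = 421
  Σ(formed) = 3933 kJ
ΔH = Σ(broken) − Σ(formed) = 4084 − 3933 = +151 kJ

ΔH ≈ +151 kJ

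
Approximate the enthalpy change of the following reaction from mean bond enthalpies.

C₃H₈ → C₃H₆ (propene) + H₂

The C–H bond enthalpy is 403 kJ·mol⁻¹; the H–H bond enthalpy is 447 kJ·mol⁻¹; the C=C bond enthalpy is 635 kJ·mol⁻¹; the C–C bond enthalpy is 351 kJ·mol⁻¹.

Bonds broken (reactants):
  C–C: 2 × 351 = 702
  C–H: 8 × 403 = 3224
  Σ(broken) = 3926 kJ
Bonds formed (products):
  C–C: 1 × 351 = 351
  C–H: 6 × 403 = 2418
  C=C: 1 × 635 = 635
  H–H: 1 × 447 = 447
  Σ(formed) = 3851 kJ
ΔH = Σ(broken) − Σ(formed) = 3926 − 3851 = +75 kJ

ΔH ≈ +75 kJ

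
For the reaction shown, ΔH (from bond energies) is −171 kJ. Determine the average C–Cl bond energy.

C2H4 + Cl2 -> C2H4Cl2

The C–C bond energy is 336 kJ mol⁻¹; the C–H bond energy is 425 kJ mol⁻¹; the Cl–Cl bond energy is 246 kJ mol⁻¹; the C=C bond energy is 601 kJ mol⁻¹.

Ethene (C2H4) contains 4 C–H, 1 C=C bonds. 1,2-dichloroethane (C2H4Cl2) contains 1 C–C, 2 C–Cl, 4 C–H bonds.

D(C–Cl) ≈ 341 kJ/mol

Let D be the C–Cl bond energy.
Σ(broken) = 4×425 + 1×601 + 1×246 = 2547
Σ(formed) = 1×336 + 2×D + 4×425 = 2036 + 2D
ΔH = Σ(broken) − Σ(formed) = (2547) − (2036 + 2D) = +511 − 2D
Setting this equal to −171 kJ gives 2D = 682, so D = 341 kJ/mol.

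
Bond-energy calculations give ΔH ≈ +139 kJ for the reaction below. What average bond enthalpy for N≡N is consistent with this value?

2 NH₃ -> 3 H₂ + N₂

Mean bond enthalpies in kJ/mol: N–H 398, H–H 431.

Let D be the N≡N bond energy.
Σ(broken) = 6×398 = 2388
Σ(formed) = 3×431 + 1×D = 1293 + D
ΔH = Σ(broken) − Σ(formed) = (2388) − (1293 + D) = +1095 − D
Setting this equal to +139 kJ gives D = 956 kJ/mol.

D(N≡N) ≈ 956 kJ/mol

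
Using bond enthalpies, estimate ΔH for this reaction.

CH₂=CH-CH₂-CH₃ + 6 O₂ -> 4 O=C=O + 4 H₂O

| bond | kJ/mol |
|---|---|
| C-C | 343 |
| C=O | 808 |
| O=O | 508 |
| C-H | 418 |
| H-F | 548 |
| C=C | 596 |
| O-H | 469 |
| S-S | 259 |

ΔH ≈ −2542 kJ

Bonds broken (reactants):
  C-C: 2 × 343 = 686
  C-H: 8 × 418 = 3344
  C=C: 1 × 596 = 596
  O=O: 6 × 508 = 3048
  Σ(broken) = 7674 kJ
Bonds formed (products):
  C=O: 8 × 808 = 6464
  O-H: 8 × 469 = 3752
  Σ(formed) = 10216 kJ
ΔH = Σ(broken) − Σ(formed) = 7674 − 10216 = −2542 kJ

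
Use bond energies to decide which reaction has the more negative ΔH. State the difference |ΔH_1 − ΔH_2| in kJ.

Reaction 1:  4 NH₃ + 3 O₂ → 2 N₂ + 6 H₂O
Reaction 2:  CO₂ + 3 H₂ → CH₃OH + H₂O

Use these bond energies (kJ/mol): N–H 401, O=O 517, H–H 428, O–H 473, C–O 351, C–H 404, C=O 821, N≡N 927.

Reaction 1:
  Bonds broken (reactants):
    N–H: 12 × 401 = 4812
    O=O: 3 × 517 = 1551
    Σ(broken) = 6363 kJ
  Bonds formed (products):
    N≡N: 2 × 927 = 1854
    O–H: 12 × 473 = 5676
    Σ(formed) = 7530 kJ
  ΔH_1 = 6363 − 7530 = −1167 kJ
Reaction 2:
  Bonds broken (reactants):
    C=O: 2 × 821 = 1642
    H–H: 3 × 428 = 1284
    Σ(broken) = 2926 kJ
  Bonds formed (products):
    C–H: 3 × 404 = 1212
    C–O: 1 × 351 = 351
    O–H: 3 × 473 = 1419
    Σ(formed) = 2982 kJ
  ΔH_2 = 2926 − 2982 = −56 kJ
ΔH_1 − ΔH_2 = −1111 kJ, so reaction 1 has the more negative ΔH; |ΔH_1 − ΔH_2| = 1111 kJ.

Reaction 1, by 1111 kJ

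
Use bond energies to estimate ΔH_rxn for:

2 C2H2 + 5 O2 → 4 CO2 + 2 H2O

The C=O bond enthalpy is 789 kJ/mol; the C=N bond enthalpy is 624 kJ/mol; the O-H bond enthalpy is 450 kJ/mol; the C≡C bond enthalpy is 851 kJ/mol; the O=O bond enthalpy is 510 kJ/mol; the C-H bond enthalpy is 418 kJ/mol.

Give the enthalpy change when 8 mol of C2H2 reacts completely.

ΔH = −8752 kJ

Bonds broken (reactants):
  C≡C: 2 × 851 = 1702
  C-H: 4 × 418 = 1672
  O=O: 5 × 510 = 2550
  Σ(broken) = 5924 kJ
Bonds formed (products):
  C=O: 8 × 789 = 6312
  O-H: 4 × 450 = 1800
  Σ(formed) = 8112 kJ
ΔH = Σ(broken) − Σ(formed) = 5924 − 8112 = −2188 kJ
For 4× the reaction as written: 4 × (−2188) = −8752 kJ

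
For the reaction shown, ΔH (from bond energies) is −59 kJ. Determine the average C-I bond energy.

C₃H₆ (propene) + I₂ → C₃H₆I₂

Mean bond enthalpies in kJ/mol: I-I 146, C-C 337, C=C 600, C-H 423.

Let D be the C-I bond energy.
Σ(broken) = 1×337 + 6×423 + 1×600 + 1×146 = 3621
Σ(formed) = 2×337 + 6×423 + 2×D = 3212 + 2D
ΔH = Σ(broken) − Σ(formed) = (3621) − (3212 + 2D) = +409 − 2D
Setting this equal to −59 kJ gives 2D = 468, so D = 234 kJ/mol.

D(C-I) ≈ 234 kJ/mol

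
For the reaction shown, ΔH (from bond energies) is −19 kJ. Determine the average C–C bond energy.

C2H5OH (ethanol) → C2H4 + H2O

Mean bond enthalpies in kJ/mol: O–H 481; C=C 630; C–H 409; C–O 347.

D(C–C) ≈ 336 kJ/mol

Let D be the C–C bond energy.
Σ(broken) = 1×D + 5×409 + 1×347 + 1×481 = 2873 + D
Σ(formed) = 4×409 + 1×630 + 2×481 = 3228
ΔH = Σ(broken) − Σ(formed) = (2873 + D) − (3228) = −355 + D
Setting this equal to −19 kJ gives D = 336 kJ/mol.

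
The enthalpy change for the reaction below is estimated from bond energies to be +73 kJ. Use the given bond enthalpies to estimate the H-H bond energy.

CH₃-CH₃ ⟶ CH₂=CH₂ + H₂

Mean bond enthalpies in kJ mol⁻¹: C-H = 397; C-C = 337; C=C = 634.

D(H-H) ≈ 424 kJ/mol

Let D be the H-H bond energy.
Σ(broken) = 1×337 + 6×397 = 2719
Σ(formed) = 4×397 + 1×634 + 1×D = 2222 + D
ΔH = Σ(broken) − Σ(formed) = (2719) − (2222 + D) = +497 − D
Setting this equal to +73 kJ gives D = 424 kJ/mol.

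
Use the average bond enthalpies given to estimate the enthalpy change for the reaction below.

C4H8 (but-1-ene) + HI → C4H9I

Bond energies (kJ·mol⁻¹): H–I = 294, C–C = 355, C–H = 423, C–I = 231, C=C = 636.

ΔH ≈ −79 kJ

Bonds broken (reactants):
  C–C: 2 × 355 = 710
  C–H: 8 × 423 = 3384
  C=C: 1 × 636 = 636
  H–I: 1 × 294 = 294
  Σ(broken) = 5024 kJ
Bonds formed (products):
  C–C: 3 × 355 = 1065
  C–H: 9 × 423 = 3807
  C–I: 1 × 231 = 231
  Σ(formed) = 5103 kJ
ΔH = Σ(broken) − Σ(formed) = 5024 − 5103 = −79 kJ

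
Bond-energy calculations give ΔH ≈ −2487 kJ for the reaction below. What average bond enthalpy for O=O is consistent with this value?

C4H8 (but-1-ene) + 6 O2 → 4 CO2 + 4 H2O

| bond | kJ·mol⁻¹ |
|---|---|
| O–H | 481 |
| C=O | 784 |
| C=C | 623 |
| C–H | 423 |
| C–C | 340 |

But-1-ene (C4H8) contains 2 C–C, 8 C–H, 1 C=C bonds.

D(O=O) ≈ 491 kJ/mol

Let D be the O=O bond energy.
Σ(broken) = 2×340 + 8×423 + 1×623 + 6×D = 4687 + 6D
Σ(formed) = 8×784 + 8×481 = 10120
ΔH = Σ(broken) − Σ(formed) = (4687 + 6D) − (10120) = −5433 + 6D
Setting this equal to −2487 kJ gives 6D = 2946, so D = 491 kJ/mol.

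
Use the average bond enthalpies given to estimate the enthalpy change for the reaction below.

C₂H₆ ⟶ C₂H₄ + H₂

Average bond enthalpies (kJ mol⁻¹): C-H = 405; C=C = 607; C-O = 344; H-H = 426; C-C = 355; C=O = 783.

ΔH ≈ +132 kJ

Bonds broken (reactants):
  C-C: 1 × 355 = 355
  C-H: 6 × 405 = 2430
  Σ(broken) = 2785 kJ
Bonds formed (products):
  C-H: 4 × 405 = 1620
  C=C: 1 × 607 = 607
  H-H: 1 × 426 = 426
  Σ(formed) = 2653 kJ
ΔH = Σ(broken) − Σ(formed) = 2785 − 2653 = +132 kJ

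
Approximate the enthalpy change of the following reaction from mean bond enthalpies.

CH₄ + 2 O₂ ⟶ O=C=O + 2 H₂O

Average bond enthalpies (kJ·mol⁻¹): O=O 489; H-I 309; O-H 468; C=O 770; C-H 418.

Bonds broken (reactants):
  C-H: 4 × 418 = 1672
  O=O: 2 × 489 = 978
  Σ(broken) = 2650 kJ
Bonds formed (products):
  C=O: 2 × 770 = 1540
  O-H: 4 × 468 = 1872
  Σ(formed) = 3412 kJ
ΔH = Σ(broken) − Σ(formed) = 2650 − 3412 = −762 kJ

ΔH ≈ −762 kJ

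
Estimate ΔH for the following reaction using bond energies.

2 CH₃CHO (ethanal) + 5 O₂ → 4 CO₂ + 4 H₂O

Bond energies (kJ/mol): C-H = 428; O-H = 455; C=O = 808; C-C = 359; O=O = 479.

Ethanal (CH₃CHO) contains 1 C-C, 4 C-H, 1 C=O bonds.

Bonds broken (reactants):
  C-C: 2 × 359 = 718
  C-H: 8 × 428 = 3424
  C=O: 2 × 808 = 1616
  O=O: 5 × 479 = 2395
  Σ(broken) = 8153 kJ
Bonds formed (products):
  C=O: 8 × 808 = 6464
  O-H: 8 × 455 = 3640
  Σ(formed) = 10104 kJ
ΔH = Σ(broken) − Σ(formed) = 8153 − 10104 = −1951 kJ

ΔH ≈ −1951 kJ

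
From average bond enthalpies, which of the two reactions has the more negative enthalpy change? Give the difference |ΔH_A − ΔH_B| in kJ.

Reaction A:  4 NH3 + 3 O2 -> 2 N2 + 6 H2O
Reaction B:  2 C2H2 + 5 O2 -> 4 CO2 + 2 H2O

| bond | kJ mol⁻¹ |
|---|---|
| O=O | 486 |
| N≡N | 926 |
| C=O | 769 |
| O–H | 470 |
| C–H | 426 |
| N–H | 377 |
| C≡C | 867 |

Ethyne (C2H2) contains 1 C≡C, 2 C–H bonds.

Reaction A:
  Bonds broken (reactants):
    N–H: 12 × 377 = 4524
    O=O: 3 × 486 = 1458
    Σ(broken) = 5982 kJ
  Bonds formed (products):
    N≡N: 2 × 926 = 1852
    O–H: 12 × 470 = 5640
    Σ(formed) = 7492 kJ
  ΔH_A = 5982 − 7492 = −1510 kJ
Reaction B:
  Bonds broken (reactants):
    C≡C: 2 × 867 = 1734
    C–H: 4 × 426 = 1704
    O=O: 5 × 486 = 2430
    Σ(broken) = 5868 kJ
  Bonds formed (products):
    C=O: 8 × 769 = 6152
    O–H: 4 × 470 = 1880
    Σ(formed) = 8032 kJ
  ΔH_B = 5868 − 8032 = −2164 kJ
ΔH_A − ΔH_B = +654 kJ, so reaction B has the more negative ΔH; |ΔH_A − ΔH_B| = 654 kJ.

Reaction B, by 654 kJ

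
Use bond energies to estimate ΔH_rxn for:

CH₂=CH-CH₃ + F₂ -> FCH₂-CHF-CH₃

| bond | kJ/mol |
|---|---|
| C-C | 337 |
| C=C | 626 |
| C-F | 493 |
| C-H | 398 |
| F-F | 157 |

Bonds broken (reactants):
  C-C: 1 × 337 = 337
  C-H: 6 × 398 = 2388
  C=C: 1 × 626 = 626
  F-F: 1 × 157 = 157
  Σ(broken) = 3508 kJ
Bonds formed (products):
  C-C: 2 × 337 = 674
  C-F: 2 × 493 = 986
  C-H: 6 × 398 = 2388
  Σ(formed) = 4048 kJ
ΔH = Σ(broken) − Σ(formed) = 3508 − 4048 = −540 kJ

ΔH ≈ −540 kJ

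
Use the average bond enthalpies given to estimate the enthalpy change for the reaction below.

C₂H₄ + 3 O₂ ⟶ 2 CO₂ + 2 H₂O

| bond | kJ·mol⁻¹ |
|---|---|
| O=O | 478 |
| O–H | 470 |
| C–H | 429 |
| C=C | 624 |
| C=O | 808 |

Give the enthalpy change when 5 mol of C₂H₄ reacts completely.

ΔH = −6690 kJ

Bonds broken (reactants):
  C–H: 4 × 429 = 1716
  C=C: 1 × 624 = 624
  O=O: 3 × 478 = 1434
  Σ(broken) = 3774 kJ
Bonds formed (products):
  C=O: 4 × 808 = 3232
  O–H: 4 × 470 = 1880
  Σ(formed) = 5112 kJ
ΔH = Σ(broken) − Σ(formed) = 3774 − 5112 = −1338 kJ
For 5× the reaction as written: 5 × (−1338) = −6690 kJ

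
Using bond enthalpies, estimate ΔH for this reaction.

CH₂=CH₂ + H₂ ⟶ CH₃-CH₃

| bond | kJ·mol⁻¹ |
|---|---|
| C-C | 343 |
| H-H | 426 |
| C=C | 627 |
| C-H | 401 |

ΔH ≈ −92 kJ

Bonds broken (reactants):
  C-H: 4 × 401 = 1604
  C=C: 1 × 627 = 627
  H-H: 1 × 426 = 426
  Σ(broken) = 2657 kJ
Bonds formed (products):
  C-C: 1 × 343 = 343
  C-H: 6 × 401 = 2406
  Σ(formed) = 2749 kJ
ΔH = Σ(broken) − Σ(formed) = 2657 − 2749 = −92 kJ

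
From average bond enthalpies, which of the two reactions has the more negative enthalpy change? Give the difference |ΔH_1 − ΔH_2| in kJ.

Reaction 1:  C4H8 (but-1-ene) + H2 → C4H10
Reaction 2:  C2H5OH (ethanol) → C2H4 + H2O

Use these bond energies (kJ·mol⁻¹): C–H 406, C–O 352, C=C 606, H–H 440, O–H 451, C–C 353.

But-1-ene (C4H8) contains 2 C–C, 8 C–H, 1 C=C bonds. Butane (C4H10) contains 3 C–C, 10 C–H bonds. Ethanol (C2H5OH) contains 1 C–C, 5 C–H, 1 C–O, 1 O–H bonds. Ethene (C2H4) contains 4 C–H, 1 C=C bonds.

Reaction 1:
  Bonds broken (reactants):
    C–C: 2 × 353 = 706
    C–H: 8 × 406 = 3248
    C=C: 1 × 606 = 606
    H–H: 1 × 440 = 440
    Σ(broken) = 5000 kJ
  Bonds formed (products):
    C–C: 3 × 353 = 1059
    C–H: 10 × 406 = 4060
    Σ(formed) = 5119 kJ
  ΔH_1 = 5000 − 5119 = −119 kJ
Reaction 2:
  Bonds broken (reactants):
    C–C: 1 × 353 = 353
    C–H: 5 × 406 = 2030
    C–O: 1 × 352 = 352
    O–H: 1 × 451 = 451
    Σ(broken) = 3186 kJ
  Bonds formed (products):
    C–H: 4 × 406 = 1624
    C=C: 1 × 606 = 606
    O–H: 2 × 451 = 902
    Σ(formed) = 3132 kJ
  ΔH_2 = 3186 − 3132 = +54 kJ
ΔH_1 − ΔH_2 = −173 kJ, so reaction 1 has the more negative ΔH; |ΔH_1 − ΔH_2| = 173 kJ.

Reaction 1, by 173 kJ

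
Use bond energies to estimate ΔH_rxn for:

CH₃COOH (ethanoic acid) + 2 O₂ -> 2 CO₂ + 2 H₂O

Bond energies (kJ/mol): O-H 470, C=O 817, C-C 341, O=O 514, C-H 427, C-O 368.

Bonds broken (reactants):
  C-C: 1 × 341 = 341
  C-H: 3 × 427 = 1281
  C-O: 1 × 368 = 368
  C=O: 1 × 817 = 817
  O-H: 1 × 470 = 470
  O=O: 2 × 514 = 1028
  Σ(broken) = 4305 kJ
Bonds formed (products):
  C=O: 4 × 817 = 3268
  O-H: 4 × 470 = 1880
  Σ(formed) = 5148 kJ
ΔH = Σ(broken) − Σ(formed) = 4305 − 5148 = −843 kJ

ΔH ≈ −843 kJ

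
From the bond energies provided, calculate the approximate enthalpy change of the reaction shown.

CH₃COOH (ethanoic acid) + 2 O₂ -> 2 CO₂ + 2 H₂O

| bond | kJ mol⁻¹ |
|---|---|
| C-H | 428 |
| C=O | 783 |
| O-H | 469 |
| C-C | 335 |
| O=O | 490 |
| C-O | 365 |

Bonds broken (reactants):
  C-C: 1 × 335 = 335
  C-H: 3 × 428 = 1284
  C-O: 1 × 365 = 365
  C=O: 1 × 783 = 783
  O-H: 1 × 469 = 469
  O=O: 2 × 490 = 980
  Σ(broken) = 4216 kJ
Bonds formed (products):
  C=O: 4 × 783 = 3132
  O-H: 4 × 469 = 1876
  Σ(formed) = 5008 kJ
ΔH = Σ(broken) − Σ(formed) = 4216 − 5008 = −792 kJ

ΔH ≈ −792 kJ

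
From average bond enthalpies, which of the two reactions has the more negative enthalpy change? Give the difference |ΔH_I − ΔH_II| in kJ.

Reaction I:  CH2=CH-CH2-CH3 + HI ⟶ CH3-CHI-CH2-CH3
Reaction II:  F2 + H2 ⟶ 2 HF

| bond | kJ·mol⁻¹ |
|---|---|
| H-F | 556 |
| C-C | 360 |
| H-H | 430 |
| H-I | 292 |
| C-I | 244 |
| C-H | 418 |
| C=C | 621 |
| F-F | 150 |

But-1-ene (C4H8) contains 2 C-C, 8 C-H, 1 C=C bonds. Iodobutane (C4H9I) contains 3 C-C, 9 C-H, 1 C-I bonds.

Reaction I:
  Bonds broken (reactants):
    C-C: 2 × 360 = 720
    C-H: 8 × 418 = 3344
    C=C: 1 × 621 = 621
    H-I: 1 × 292 = 292
    Σ(broken) = 4977 kJ
  Bonds formed (products):
    C-C: 3 × 360 = 1080
    C-H: 9 × 418 = 3762
    C-I: 1 × 244 = 244
    Σ(formed) = 5086 kJ
  ΔH_I = 4977 − 5086 = −109 kJ
Reaction II:
  Bonds broken (reactants):
    F-F: 1 × 150 = 150
    H-H: 1 × 430 = 430
    Σ(broken) = 580 kJ
  Bonds formed (products):
    H-F: 2 × 556 = 1112
    Σ(formed) = 1112 kJ
  ΔH_II = 580 − 1112 = −532 kJ
ΔH_I − ΔH_II = +423 kJ, so reaction II has the more negative ΔH; |ΔH_I − ΔH_II| = 423 kJ.

Reaction II, by 423 kJ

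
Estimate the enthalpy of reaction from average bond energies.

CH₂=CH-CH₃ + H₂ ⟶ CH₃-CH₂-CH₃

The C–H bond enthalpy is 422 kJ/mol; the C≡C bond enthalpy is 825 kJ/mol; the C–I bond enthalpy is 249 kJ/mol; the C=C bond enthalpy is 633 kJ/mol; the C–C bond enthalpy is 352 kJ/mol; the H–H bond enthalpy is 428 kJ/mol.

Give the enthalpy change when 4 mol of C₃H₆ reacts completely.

Bonds broken (reactants):
  C–C: 1 × 352 = 352
  C–H: 6 × 422 = 2532
  C=C: 1 × 633 = 633
  H–H: 1 × 428 = 428
  Σ(broken) = 3945 kJ
Bonds formed (products):
  C–C: 2 × 352 = 704
  C–H: 8 × 422 = 3376
  Σ(formed) = 4080 kJ
ΔH = Σ(broken) − Σ(formed) = 3945 − 4080 = −135 kJ
For 4× the reaction as written: 4 × (−135) = −540 kJ

ΔH = −540 kJ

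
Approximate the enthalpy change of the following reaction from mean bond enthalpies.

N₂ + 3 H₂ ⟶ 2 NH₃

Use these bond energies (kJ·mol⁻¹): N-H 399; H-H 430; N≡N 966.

Bonds broken (reactants):
  H-H: 3 × 430 = 1290
  N≡N: 1 × 966 = 966
  Σ(broken) = 2256 kJ
Bonds formed (products):
  N-H: 6 × 399 = 2394
  Σ(formed) = 2394 kJ
ΔH = Σ(broken) − Σ(formed) = 2256 − 2394 = −138 kJ

ΔH ≈ −138 kJ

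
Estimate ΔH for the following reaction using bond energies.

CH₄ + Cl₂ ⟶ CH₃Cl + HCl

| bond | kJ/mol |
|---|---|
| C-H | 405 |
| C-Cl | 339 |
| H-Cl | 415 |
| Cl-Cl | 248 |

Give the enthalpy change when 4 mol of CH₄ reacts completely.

ΔH = −404 kJ

Bonds broken (reactants):
  C-H: 4 × 405 = 1620
  Cl-Cl: 1 × 248 = 248
  Σ(broken) = 1868 kJ
Bonds formed (products):
  C-Cl: 1 × 339 = 339
  C-H: 3 × 405 = 1215
  H-Cl: 1 × 415 = 415
  Σ(formed) = 1969 kJ
ΔH = Σ(broken) − Σ(formed) = 1868 − 1969 = −101 kJ
For 4× the reaction as written: 4 × (−101) = −404 kJ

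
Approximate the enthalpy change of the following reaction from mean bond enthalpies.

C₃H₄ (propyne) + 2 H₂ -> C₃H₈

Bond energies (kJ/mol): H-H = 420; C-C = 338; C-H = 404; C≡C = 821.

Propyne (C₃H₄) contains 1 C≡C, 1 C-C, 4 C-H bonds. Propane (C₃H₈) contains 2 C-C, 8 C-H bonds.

ΔH ≈ −293 kJ

Bonds broken (reactants):
  C≡C: 1 × 821 = 821
  C-C: 1 × 338 = 338
  C-H: 4 × 404 = 1616
  H-H: 2 × 420 = 840
  Σ(broken) = 3615 kJ
Bonds formed (products):
  C-C: 2 × 338 = 676
  C-H: 8 × 404 = 3232
  Σ(formed) = 3908 kJ
ΔH = Σ(broken) − Σ(formed) = 3615 − 3908 = −293 kJ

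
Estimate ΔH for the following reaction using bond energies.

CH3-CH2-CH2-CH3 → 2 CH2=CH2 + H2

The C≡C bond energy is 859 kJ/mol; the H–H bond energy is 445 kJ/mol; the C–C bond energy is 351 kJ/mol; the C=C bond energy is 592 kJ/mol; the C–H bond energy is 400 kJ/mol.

Bonds broken (reactants):
  C–C: 3 × 351 = 1053
  C–H: 10 × 400 = 4000
  Σ(broken) = 5053 kJ
Bonds formed (products):
  C–H: 8 × 400 = 3200
  C=C: 2 × 592 = 1184
  H–H: 1 × 445 = 445
  Σ(formed) = 4829 kJ
ΔH = Σ(broken) − Σ(formed) = 5053 − 4829 = +224 kJ

ΔH ≈ +224 kJ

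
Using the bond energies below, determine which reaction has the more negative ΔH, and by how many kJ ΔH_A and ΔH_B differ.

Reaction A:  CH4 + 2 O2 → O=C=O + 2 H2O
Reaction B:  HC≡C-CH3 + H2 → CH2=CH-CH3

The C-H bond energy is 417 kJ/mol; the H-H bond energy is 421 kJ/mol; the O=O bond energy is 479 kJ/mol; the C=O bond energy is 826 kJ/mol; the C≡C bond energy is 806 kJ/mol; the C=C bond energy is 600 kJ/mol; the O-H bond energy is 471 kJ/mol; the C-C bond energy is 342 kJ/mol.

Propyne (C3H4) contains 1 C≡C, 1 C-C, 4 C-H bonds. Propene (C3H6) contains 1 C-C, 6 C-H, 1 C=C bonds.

Reaction A, by 703 kJ

Reaction A:
  Bonds broken (reactants):
    C-H: 4 × 417 = 1668
    O=O: 2 × 479 = 958
    Σ(broken) = 2626 kJ
  Bonds formed (products):
    C=O: 2 × 826 = 1652
    O-H: 4 × 471 = 1884
    Σ(formed) = 3536 kJ
  ΔH_A = 2626 − 3536 = −910 kJ
Reaction B:
  Bonds broken (reactants):
    C≡C: 1 × 806 = 806
    C-C: 1 × 342 = 342
    C-H: 4 × 417 = 1668
    H-H: 1 × 421 = 421
    Σ(broken) = 3237 kJ
  Bonds formed (products):
    C-C: 1 × 342 = 342
    C-H: 6 × 417 = 2502
    C=C: 1 × 600 = 600
    Σ(formed) = 3444 kJ
  ΔH_B = 3237 − 3444 = −207 kJ
ΔH_A − ΔH_B = −703 kJ, so reaction A has the more negative ΔH; |ΔH_A − ΔH_B| = 703 kJ.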